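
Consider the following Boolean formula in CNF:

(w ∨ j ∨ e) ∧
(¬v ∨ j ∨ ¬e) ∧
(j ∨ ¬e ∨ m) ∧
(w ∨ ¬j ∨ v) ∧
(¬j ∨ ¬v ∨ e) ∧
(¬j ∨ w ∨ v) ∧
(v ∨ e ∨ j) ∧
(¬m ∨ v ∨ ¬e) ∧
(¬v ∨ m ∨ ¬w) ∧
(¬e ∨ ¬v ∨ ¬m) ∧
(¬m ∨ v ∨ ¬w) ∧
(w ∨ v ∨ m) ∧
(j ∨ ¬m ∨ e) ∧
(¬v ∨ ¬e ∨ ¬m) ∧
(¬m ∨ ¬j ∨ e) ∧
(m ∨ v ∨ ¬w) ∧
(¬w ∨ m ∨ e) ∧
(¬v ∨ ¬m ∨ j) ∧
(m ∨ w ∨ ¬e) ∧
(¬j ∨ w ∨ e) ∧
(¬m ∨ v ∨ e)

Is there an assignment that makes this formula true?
No

No, the formula is not satisfiable.

No assignment of truth values to the variables can make all 21 clauses true simultaneously.

The formula is UNSAT (unsatisfiable).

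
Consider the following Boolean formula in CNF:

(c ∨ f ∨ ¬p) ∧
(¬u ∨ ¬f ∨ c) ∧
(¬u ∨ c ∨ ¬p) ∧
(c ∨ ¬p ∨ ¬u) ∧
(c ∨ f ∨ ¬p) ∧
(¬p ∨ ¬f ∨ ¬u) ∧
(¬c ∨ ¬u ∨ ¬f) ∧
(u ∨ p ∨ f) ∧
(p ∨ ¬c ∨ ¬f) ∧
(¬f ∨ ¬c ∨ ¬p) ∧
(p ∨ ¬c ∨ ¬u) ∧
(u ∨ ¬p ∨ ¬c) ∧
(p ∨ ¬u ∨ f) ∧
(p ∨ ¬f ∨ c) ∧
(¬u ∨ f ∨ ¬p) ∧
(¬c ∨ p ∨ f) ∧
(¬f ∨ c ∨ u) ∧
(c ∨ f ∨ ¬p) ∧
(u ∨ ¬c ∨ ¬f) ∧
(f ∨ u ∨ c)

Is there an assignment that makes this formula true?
No

No, the formula is not satisfiable.

No assignment of truth values to the variables can make all 20 clauses true simultaneously.

The formula is UNSAT (unsatisfiable).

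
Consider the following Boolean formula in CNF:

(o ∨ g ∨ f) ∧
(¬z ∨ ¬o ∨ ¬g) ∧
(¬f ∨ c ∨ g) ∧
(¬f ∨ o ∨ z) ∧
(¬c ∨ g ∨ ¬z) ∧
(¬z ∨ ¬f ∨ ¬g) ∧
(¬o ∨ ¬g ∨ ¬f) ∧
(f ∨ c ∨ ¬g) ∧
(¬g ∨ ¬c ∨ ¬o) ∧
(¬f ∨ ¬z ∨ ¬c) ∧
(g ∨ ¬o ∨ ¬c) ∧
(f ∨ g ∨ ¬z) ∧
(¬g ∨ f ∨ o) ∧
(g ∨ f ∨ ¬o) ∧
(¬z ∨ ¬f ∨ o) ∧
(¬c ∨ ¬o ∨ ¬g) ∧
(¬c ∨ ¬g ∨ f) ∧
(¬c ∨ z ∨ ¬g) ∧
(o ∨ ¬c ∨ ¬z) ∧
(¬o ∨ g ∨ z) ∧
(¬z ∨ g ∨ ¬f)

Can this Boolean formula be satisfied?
No

No, the formula is not satisfiable.

No assignment of truth values to the variables can make all 21 clauses true simultaneously.

The formula is UNSAT (unsatisfiable).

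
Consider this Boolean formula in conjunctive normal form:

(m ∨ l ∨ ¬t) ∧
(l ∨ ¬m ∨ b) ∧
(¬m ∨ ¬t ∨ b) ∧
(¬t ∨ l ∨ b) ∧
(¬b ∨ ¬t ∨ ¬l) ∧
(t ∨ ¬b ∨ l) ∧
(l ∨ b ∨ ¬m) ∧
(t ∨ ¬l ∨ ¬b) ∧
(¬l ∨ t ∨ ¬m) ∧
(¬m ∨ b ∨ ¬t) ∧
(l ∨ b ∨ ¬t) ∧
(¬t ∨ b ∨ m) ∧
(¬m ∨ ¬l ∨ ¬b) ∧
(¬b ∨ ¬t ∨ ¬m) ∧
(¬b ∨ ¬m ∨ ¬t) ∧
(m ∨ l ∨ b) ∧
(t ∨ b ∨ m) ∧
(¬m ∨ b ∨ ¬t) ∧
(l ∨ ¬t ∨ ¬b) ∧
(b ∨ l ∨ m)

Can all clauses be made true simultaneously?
No

No, the formula is not satisfiable.

No assignment of truth values to the variables can make all 20 clauses true simultaneously.

The formula is UNSAT (unsatisfiable).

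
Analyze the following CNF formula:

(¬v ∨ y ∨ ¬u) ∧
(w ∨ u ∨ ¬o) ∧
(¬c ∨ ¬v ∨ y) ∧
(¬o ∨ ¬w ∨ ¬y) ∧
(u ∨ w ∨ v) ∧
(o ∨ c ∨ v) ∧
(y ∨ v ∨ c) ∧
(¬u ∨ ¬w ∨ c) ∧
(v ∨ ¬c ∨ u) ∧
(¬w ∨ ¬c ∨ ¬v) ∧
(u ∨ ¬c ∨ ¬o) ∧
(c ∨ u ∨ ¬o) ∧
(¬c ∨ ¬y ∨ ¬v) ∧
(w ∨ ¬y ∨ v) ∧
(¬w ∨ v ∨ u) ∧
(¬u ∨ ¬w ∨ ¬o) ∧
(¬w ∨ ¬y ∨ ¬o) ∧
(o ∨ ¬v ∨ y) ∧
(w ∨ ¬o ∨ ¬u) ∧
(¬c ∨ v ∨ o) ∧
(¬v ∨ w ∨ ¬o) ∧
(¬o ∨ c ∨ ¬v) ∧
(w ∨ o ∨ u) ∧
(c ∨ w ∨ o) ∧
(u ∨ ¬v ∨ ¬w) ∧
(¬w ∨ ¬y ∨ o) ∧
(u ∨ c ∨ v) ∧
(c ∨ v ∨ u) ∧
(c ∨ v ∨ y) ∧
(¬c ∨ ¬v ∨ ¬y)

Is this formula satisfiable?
No

No, the formula is not satisfiable.

No assignment of truth values to the variables can make all 30 clauses true simultaneously.

The formula is UNSAT (unsatisfiable).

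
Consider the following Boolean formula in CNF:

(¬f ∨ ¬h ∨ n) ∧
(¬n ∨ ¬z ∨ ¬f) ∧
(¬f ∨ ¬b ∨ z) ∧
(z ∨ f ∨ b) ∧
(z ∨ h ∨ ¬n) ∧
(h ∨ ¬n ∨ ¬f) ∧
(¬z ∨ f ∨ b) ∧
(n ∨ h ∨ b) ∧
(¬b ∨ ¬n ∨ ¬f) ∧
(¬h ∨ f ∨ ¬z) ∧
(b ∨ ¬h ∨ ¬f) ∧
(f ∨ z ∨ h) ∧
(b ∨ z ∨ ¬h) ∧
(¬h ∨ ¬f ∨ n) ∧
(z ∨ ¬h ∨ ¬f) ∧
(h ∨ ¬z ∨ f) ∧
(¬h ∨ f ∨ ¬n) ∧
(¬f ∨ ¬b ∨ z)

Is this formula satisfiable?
Yes

Yes, the formula is satisfiable.

One satisfying assignment is: n=False, h=True, b=True, f=False, z=False

Verification: With this assignment, all 18 clauses evaluate to true.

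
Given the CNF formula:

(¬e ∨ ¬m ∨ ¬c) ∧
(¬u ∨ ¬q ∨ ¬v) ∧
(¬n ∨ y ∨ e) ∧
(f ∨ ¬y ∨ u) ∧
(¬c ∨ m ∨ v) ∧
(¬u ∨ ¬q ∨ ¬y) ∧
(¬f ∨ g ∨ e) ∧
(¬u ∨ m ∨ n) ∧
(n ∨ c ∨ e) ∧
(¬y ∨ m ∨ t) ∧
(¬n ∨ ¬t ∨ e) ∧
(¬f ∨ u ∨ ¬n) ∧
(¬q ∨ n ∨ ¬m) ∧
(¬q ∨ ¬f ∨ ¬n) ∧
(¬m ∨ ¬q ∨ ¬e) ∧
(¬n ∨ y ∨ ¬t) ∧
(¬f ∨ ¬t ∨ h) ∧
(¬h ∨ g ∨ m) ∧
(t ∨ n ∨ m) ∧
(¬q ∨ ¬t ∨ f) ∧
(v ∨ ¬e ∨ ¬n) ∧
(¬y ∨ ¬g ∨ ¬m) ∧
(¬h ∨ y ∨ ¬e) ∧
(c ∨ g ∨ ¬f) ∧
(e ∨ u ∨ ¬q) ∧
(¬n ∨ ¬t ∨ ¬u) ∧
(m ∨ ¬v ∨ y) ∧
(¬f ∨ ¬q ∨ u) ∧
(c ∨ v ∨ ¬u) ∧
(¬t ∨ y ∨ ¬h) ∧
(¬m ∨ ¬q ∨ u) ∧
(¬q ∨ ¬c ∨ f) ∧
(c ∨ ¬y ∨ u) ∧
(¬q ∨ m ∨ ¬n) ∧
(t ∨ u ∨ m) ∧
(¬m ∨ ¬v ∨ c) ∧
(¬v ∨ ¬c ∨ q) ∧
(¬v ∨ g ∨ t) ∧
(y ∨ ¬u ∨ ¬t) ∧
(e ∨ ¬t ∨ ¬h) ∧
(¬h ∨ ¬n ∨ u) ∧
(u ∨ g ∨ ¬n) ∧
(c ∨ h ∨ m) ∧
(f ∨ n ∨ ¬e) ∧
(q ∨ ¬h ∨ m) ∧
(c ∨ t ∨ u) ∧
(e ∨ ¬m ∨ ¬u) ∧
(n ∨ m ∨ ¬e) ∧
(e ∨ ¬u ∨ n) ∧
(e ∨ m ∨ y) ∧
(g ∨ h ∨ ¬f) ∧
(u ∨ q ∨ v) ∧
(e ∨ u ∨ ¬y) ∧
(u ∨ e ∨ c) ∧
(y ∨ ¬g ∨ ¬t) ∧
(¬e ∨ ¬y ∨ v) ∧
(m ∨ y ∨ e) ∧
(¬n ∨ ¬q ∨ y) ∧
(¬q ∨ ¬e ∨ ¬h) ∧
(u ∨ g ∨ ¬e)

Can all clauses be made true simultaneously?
No

No, the formula is not satisfiable.

No assignment of truth values to the variables can make all 60 clauses true simultaneously.

The formula is UNSAT (unsatisfiable).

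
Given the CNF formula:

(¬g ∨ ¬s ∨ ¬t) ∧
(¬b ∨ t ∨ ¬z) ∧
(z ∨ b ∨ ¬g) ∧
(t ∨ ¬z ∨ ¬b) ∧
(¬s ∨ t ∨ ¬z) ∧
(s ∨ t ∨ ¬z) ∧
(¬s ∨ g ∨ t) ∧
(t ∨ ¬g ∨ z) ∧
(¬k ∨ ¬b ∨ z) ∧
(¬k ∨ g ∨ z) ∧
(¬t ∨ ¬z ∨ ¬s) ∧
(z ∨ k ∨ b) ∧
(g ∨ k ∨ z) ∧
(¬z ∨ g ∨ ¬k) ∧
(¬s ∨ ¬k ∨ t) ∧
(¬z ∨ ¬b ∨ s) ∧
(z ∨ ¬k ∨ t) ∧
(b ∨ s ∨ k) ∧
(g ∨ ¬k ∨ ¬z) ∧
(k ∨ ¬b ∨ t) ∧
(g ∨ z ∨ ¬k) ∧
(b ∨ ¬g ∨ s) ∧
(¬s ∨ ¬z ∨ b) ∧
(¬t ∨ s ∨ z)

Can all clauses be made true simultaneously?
No

No, the formula is not satisfiable.

No assignment of truth values to the variables can make all 24 clauses true simultaneously.

The formula is UNSAT (unsatisfiable).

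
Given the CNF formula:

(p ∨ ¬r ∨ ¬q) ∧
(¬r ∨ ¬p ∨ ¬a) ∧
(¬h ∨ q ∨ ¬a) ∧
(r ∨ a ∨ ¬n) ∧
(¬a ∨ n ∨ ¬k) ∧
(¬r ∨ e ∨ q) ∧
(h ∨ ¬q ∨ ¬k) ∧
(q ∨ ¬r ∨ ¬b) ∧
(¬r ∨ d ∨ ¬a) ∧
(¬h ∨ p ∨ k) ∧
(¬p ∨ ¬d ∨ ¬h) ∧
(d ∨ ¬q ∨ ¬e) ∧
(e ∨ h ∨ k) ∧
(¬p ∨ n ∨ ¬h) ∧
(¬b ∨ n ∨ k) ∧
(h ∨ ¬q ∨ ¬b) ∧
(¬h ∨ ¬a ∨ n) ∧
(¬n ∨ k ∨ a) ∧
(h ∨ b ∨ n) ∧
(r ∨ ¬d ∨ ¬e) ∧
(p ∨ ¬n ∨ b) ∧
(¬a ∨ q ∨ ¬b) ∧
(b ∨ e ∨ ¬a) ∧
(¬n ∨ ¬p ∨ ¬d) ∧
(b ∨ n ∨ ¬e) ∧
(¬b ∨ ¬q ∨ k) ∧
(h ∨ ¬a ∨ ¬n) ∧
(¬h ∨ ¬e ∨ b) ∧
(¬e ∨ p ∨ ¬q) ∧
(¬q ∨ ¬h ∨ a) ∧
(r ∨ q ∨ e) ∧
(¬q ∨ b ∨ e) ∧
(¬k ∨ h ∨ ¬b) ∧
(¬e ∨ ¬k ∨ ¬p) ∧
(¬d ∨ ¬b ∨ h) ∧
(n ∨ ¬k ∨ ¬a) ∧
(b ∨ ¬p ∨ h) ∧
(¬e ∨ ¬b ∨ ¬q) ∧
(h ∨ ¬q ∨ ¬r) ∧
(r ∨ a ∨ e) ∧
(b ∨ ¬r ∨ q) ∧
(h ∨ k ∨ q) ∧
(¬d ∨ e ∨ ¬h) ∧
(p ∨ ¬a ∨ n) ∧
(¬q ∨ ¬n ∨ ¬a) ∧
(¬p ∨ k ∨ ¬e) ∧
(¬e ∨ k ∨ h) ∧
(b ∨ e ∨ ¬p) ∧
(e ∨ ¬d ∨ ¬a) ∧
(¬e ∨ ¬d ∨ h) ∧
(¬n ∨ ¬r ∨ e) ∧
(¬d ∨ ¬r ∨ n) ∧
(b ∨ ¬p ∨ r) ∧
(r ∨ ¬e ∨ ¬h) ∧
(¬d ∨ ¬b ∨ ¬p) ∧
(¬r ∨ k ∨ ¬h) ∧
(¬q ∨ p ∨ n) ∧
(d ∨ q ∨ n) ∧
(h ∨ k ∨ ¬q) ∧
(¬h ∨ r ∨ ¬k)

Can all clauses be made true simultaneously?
No

No, the formula is not satisfiable.

No assignment of truth values to the variables can make all 60 clauses true simultaneously.

The formula is UNSAT (unsatisfiable).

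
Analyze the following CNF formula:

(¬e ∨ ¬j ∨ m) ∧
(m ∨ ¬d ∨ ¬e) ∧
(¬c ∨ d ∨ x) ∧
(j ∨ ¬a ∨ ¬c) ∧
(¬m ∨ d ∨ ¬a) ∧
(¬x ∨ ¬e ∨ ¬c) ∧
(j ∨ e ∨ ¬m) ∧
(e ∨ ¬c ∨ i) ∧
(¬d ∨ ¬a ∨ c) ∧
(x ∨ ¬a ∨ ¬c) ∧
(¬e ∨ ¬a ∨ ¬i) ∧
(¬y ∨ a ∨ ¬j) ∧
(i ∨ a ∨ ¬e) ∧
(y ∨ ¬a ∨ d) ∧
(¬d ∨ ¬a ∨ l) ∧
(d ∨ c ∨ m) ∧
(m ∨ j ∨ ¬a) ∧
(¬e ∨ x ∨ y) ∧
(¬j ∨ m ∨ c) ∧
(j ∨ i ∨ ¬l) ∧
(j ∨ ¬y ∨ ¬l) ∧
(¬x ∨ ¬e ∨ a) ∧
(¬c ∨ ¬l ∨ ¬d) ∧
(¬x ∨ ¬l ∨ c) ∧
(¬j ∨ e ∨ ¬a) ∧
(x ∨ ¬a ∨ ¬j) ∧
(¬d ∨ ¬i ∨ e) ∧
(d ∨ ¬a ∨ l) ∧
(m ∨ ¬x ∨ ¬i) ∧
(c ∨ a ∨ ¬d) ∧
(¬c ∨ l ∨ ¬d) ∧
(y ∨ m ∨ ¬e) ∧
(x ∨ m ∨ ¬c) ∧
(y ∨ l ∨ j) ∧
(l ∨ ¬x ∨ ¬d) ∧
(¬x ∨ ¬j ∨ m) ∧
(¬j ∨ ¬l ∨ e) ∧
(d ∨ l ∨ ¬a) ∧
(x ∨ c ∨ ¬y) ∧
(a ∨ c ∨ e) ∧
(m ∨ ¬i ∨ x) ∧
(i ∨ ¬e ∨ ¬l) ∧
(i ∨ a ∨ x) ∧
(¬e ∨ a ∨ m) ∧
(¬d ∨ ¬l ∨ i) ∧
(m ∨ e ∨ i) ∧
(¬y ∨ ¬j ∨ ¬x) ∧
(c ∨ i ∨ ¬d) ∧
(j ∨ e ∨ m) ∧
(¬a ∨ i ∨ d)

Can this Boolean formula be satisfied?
Yes

Yes, the formula is satisfiable.

One satisfying assignment is: x=True, j=True, i=True, y=False, m=True, e=False, d=False, c=True, l=False, a=False

Verification: With this assignment, all 50 clauses evaluate to true.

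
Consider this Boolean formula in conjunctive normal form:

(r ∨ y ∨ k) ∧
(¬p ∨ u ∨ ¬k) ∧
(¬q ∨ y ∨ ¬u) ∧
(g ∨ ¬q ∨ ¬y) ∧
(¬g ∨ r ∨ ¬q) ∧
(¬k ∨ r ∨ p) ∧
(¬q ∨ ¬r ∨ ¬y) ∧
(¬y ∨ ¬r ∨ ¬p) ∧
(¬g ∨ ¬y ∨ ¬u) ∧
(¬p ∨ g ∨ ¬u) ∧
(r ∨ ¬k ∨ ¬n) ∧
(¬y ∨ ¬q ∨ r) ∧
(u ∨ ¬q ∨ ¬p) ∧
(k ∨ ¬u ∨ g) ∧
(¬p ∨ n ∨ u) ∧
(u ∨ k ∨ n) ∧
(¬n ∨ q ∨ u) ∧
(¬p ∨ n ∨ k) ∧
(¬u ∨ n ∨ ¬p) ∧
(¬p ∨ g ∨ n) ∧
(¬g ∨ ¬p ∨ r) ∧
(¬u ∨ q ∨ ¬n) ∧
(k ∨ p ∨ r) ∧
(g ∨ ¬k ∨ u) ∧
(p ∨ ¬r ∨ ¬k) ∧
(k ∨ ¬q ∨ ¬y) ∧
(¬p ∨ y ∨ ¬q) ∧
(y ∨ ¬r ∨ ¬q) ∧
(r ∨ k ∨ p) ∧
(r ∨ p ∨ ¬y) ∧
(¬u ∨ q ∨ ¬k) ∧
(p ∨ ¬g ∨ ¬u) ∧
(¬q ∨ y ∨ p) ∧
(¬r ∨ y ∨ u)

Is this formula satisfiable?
No

No, the formula is not satisfiable.

No assignment of truth values to the variables can make all 34 clauses true simultaneously.

The formula is UNSAT (unsatisfiable).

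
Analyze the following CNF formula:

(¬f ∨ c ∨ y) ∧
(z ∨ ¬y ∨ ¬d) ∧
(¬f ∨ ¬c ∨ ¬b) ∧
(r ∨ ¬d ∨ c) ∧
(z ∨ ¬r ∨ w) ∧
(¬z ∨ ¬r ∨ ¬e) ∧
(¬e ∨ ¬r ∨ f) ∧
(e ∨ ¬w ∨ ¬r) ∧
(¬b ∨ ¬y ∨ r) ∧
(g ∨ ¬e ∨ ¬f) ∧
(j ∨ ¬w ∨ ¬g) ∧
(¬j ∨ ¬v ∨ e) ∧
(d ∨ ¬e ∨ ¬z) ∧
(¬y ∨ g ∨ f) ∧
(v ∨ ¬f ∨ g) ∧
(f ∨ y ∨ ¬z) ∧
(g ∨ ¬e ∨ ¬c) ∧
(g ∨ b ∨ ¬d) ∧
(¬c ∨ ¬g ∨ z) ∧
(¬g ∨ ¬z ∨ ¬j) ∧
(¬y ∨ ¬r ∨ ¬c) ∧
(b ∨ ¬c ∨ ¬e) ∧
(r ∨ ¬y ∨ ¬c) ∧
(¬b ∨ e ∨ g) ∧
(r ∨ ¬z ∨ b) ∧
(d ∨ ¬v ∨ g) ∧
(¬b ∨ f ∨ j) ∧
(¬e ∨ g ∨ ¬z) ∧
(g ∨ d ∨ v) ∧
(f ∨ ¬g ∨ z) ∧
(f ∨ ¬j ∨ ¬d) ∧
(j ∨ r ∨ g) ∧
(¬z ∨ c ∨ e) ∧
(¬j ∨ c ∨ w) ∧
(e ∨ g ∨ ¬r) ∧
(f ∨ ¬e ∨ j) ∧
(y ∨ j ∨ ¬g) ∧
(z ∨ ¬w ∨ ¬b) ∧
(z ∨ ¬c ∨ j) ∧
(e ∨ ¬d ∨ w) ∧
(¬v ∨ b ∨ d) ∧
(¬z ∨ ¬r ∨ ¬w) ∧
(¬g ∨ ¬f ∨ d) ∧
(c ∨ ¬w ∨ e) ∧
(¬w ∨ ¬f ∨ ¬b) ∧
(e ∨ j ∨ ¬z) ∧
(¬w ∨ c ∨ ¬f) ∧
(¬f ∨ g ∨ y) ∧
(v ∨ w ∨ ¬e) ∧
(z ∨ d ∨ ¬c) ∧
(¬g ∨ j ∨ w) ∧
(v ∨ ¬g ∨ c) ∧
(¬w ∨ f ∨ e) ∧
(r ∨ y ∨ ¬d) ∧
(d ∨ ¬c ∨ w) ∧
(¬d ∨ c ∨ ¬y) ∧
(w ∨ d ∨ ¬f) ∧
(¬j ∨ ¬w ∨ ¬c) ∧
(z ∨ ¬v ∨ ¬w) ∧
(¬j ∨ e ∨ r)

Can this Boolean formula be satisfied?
No

No, the formula is not satisfiable.

No assignment of truth values to the variables can make all 60 clauses true simultaneously.

The formula is UNSAT (unsatisfiable).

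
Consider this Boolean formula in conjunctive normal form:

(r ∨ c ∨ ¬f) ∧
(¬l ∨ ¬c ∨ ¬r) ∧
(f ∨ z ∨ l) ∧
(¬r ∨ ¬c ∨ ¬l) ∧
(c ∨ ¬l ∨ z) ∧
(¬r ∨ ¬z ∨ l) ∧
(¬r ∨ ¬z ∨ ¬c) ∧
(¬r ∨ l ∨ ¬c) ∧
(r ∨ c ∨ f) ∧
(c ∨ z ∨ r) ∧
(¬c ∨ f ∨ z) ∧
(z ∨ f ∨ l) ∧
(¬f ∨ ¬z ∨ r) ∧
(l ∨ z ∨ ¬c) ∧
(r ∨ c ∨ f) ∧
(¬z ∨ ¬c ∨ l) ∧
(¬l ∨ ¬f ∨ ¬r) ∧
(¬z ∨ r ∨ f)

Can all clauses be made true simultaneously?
Yes

Yes, the formula is satisfiable.

One satisfying assignment is: z=False, l=False, r=True, c=False, f=True

Verification: With this assignment, all 18 clauses evaluate to true.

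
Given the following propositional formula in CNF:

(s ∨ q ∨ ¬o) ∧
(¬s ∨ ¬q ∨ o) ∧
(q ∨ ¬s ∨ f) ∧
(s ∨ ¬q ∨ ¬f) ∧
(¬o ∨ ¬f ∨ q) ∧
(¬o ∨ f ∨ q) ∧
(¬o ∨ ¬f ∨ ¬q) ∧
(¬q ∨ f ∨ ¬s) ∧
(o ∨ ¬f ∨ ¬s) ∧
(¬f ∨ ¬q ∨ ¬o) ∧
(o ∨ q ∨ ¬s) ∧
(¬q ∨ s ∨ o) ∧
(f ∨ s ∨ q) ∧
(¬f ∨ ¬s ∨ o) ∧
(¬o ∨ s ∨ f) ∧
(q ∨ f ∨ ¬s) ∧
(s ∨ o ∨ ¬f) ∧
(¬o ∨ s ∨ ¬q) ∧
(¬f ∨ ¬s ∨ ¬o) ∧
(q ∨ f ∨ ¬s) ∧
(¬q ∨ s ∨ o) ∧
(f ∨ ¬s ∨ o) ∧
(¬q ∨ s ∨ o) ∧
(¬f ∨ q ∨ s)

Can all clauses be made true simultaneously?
No

No, the formula is not satisfiable.

No assignment of truth values to the variables can make all 24 clauses true simultaneously.

The formula is UNSAT (unsatisfiable).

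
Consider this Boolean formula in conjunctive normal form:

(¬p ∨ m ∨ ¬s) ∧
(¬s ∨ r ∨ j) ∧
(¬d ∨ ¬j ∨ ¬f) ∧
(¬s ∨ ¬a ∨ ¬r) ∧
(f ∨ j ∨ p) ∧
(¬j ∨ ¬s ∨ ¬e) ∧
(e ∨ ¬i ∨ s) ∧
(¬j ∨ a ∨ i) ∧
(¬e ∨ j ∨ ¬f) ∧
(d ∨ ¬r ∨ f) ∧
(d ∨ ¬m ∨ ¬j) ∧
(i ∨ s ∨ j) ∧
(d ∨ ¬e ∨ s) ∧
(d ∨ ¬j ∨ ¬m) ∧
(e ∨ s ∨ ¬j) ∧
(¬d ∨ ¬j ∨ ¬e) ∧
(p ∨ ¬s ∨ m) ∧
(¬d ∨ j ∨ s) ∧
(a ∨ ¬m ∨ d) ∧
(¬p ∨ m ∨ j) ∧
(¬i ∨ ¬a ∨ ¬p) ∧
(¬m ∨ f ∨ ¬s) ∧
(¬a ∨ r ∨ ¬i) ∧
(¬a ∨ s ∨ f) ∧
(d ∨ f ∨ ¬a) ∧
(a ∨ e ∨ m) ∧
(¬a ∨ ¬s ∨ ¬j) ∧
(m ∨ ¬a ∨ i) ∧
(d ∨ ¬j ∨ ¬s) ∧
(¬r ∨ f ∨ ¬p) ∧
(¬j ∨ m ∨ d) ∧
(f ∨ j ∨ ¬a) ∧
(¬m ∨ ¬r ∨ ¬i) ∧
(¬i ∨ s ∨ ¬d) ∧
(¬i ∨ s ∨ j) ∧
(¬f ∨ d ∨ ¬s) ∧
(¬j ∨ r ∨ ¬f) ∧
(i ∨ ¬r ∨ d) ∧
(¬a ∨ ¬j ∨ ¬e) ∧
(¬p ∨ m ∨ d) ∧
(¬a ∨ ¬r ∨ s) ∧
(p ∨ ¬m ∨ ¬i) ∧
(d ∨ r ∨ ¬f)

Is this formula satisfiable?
Yes

Yes, the formula is satisfiable.

One satisfying assignment is: j=False, f=True, a=False, e=False, d=True, p=False, i=False, m=True, r=True, s=True

Verification: With this assignment, all 43 clauses evaluate to true.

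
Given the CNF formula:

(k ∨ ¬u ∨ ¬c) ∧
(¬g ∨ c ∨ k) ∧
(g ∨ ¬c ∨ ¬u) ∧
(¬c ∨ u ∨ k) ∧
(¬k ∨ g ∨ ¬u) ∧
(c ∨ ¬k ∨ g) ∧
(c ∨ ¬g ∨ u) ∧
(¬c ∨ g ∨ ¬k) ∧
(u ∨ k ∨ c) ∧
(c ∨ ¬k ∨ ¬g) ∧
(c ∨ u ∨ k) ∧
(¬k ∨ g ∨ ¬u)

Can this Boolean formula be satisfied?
Yes

Yes, the formula is satisfiable.

One satisfying assignment is: u=True, k=False, g=False, c=False

Verification: With this assignment, all 12 clauses evaluate to true.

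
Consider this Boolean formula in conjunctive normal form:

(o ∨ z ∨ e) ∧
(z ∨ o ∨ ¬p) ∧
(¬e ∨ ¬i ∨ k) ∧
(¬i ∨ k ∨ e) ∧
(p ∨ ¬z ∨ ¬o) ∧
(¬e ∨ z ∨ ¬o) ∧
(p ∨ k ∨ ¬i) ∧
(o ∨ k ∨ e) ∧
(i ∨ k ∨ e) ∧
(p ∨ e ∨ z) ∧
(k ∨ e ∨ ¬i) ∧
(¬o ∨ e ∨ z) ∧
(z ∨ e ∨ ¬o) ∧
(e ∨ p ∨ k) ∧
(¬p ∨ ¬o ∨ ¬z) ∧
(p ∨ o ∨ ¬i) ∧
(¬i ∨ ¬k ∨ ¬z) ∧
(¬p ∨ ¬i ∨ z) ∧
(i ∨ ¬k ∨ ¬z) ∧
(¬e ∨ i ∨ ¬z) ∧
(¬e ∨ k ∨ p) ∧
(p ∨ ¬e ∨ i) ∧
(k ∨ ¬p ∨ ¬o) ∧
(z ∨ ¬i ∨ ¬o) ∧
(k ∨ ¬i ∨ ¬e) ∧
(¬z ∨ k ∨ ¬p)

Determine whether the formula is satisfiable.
No

No, the formula is not satisfiable.

No assignment of truth values to the variables can make all 26 clauses true simultaneously.

The formula is UNSAT (unsatisfiable).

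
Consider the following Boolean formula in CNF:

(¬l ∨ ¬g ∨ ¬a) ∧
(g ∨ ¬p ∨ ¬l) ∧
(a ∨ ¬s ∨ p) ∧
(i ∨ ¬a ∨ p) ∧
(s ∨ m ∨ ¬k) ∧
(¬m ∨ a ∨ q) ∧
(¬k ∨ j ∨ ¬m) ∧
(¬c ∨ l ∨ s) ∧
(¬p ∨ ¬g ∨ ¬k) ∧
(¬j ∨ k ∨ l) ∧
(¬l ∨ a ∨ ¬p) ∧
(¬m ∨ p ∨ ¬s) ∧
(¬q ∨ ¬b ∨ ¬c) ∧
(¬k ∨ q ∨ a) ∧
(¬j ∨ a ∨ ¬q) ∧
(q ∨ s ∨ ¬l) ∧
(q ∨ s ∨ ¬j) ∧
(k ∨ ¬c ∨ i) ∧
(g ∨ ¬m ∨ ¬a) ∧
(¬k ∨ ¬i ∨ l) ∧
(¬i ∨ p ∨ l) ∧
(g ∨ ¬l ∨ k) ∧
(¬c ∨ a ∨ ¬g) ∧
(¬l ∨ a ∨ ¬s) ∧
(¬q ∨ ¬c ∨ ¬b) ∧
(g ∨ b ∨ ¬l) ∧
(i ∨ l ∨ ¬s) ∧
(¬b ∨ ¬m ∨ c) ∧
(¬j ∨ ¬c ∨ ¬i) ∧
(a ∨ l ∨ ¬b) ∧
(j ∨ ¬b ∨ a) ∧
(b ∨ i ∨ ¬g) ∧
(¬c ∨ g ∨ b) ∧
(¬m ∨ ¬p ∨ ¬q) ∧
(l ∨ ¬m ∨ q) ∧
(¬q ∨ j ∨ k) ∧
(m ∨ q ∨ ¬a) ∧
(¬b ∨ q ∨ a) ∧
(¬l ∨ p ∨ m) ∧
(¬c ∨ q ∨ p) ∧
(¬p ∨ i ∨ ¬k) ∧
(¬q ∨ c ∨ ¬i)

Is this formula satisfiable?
Yes

Yes, the formula is satisfiable.

One satisfying assignment is: m=False, b=False, k=False, q=False, p=False, l=False, s=False, a=False, g=False, i=False, c=False, j=False

Verification: With this assignment, all 42 clauses evaluate to true.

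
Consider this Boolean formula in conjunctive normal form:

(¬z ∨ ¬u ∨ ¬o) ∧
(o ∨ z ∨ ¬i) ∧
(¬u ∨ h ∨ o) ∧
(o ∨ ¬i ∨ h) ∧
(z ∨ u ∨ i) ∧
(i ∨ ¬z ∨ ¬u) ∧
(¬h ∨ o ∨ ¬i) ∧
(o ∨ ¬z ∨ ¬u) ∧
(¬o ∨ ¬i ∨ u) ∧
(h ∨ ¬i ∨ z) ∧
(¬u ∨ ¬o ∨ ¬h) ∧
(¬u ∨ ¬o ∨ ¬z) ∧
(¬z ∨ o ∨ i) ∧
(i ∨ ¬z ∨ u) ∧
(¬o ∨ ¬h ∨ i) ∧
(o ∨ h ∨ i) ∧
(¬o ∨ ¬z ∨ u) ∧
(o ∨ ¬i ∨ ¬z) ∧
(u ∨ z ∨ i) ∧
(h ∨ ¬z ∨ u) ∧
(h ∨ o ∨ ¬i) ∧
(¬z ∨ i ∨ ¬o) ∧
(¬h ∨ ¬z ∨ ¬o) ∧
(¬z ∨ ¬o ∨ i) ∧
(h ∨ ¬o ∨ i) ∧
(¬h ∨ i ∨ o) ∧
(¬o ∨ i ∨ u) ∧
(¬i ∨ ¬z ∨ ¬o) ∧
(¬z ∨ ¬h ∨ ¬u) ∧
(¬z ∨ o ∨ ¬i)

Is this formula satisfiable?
No

No, the formula is not satisfiable.

No assignment of truth values to the variables can make all 30 clauses true simultaneously.

The formula is UNSAT (unsatisfiable).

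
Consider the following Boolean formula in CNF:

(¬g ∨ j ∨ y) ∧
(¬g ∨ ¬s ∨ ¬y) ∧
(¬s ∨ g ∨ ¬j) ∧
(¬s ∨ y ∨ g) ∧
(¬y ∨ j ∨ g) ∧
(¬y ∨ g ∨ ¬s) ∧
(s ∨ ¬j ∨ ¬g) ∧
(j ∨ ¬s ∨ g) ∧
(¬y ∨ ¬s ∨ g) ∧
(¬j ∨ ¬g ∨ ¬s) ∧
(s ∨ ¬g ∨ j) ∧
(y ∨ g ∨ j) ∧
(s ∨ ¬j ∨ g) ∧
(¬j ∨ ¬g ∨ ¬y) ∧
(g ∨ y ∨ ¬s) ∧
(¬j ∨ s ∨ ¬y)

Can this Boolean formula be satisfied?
No

No, the formula is not satisfiable.

No assignment of truth values to the variables can make all 16 clauses true simultaneously.

The formula is UNSAT (unsatisfiable).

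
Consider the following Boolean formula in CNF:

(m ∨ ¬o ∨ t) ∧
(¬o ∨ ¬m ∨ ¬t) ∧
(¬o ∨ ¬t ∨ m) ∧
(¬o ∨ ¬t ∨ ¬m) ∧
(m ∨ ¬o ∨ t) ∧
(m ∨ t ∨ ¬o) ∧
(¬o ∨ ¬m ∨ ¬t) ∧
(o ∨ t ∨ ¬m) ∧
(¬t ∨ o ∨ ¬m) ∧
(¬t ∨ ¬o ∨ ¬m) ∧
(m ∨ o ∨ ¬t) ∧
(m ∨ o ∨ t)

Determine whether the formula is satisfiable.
Yes

Yes, the formula is satisfiable.

One satisfying assignment is: t=False, m=True, o=True

Verification: With this assignment, all 12 clauses evaluate to true.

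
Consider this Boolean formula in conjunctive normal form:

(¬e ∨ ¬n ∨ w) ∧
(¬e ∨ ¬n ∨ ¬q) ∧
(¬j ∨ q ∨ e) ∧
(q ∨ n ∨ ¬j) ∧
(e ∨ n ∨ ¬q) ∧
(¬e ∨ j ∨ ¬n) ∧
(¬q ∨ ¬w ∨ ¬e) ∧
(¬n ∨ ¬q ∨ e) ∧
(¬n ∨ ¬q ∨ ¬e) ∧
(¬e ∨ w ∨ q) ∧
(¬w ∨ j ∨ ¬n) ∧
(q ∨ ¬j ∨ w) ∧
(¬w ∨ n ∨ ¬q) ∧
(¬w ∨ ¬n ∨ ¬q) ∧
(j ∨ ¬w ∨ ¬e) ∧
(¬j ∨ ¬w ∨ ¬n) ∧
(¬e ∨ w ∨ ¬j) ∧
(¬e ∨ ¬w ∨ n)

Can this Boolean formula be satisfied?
Yes

Yes, the formula is satisfiable.

One satisfying assignment is: q=False, e=False, w=False, j=False, n=False

Verification: With this assignment, all 18 clauses evaluate to true.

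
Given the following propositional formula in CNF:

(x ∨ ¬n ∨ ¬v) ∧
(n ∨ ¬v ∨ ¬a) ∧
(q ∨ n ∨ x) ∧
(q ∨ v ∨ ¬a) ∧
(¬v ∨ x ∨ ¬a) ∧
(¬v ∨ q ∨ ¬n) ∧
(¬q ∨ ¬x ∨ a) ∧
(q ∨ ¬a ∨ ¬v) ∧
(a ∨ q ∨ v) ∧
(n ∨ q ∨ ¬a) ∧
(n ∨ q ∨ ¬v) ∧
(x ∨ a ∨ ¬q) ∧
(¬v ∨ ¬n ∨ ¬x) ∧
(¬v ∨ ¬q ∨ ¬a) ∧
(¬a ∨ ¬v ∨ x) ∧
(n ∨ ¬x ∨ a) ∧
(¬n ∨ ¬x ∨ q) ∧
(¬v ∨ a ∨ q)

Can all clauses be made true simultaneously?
Yes

Yes, the formula is satisfiable.

One satisfying assignment is: q=True, a=True, x=True, v=False, n=False

Verification: With this assignment, all 18 clauses evaluate to true.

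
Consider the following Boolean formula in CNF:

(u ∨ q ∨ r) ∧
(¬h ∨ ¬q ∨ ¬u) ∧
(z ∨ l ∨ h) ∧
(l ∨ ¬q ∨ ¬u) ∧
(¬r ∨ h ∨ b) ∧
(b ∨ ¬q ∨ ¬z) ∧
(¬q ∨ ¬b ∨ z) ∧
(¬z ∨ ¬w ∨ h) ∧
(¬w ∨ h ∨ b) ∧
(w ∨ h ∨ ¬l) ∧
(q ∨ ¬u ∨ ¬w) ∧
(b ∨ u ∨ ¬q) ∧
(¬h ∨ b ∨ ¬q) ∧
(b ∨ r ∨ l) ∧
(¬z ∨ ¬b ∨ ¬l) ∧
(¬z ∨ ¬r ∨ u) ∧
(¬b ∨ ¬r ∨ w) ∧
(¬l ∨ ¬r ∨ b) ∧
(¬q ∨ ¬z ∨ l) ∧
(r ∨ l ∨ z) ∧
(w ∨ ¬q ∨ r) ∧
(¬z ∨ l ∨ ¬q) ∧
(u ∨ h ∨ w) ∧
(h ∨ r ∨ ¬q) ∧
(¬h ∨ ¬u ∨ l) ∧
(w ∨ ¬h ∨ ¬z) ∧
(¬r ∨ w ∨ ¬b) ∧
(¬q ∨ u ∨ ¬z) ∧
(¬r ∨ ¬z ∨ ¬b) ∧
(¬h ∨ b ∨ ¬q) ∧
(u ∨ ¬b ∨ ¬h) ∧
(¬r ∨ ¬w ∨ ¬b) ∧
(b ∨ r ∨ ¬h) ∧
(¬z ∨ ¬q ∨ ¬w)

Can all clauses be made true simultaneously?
Yes

Yes, the formula is satisfiable.

One satisfying assignment is: l=False, b=False, q=False, r=True, z=False, h=True, w=False, u=False

Verification: With this assignment, all 34 clauses evaluate to true.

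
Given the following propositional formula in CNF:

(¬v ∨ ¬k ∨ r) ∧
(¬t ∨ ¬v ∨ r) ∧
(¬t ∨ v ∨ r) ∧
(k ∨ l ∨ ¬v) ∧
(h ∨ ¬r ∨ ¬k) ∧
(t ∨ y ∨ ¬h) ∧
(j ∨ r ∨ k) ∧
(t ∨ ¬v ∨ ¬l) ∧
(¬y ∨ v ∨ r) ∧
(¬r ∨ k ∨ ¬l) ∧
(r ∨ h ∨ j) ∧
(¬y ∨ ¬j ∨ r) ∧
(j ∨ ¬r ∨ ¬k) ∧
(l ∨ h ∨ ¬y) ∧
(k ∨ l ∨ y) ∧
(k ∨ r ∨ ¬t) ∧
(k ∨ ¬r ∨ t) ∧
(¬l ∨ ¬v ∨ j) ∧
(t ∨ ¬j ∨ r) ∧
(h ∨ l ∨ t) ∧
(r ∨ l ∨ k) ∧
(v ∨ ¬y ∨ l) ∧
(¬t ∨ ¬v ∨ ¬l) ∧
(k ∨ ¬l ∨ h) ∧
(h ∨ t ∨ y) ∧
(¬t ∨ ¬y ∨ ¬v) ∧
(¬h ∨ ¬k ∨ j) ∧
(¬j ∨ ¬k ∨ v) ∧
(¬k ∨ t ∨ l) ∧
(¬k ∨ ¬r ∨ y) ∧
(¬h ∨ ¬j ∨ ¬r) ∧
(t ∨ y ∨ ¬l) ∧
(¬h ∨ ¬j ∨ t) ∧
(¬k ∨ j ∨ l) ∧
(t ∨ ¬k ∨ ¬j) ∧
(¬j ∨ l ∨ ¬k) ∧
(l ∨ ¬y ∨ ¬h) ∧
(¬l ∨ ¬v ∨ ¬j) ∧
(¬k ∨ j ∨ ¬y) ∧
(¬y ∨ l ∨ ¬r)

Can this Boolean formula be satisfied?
No

No, the formula is not satisfiable.

No assignment of truth values to the variables can make all 40 clauses true simultaneously.

The formula is UNSAT (unsatisfiable).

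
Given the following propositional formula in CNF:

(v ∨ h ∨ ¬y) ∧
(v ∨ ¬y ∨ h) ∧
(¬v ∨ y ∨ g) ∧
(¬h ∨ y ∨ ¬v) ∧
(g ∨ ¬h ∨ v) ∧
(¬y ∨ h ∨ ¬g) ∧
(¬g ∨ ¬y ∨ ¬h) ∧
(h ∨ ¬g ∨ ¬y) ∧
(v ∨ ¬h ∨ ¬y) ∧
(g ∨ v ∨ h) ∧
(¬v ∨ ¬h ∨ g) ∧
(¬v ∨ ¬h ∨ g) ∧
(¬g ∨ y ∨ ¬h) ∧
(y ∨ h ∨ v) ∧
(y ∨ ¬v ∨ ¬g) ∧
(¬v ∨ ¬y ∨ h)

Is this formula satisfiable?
No

No, the formula is not satisfiable.

No assignment of truth values to the variables can make all 16 clauses true simultaneously.

The formula is UNSAT (unsatisfiable).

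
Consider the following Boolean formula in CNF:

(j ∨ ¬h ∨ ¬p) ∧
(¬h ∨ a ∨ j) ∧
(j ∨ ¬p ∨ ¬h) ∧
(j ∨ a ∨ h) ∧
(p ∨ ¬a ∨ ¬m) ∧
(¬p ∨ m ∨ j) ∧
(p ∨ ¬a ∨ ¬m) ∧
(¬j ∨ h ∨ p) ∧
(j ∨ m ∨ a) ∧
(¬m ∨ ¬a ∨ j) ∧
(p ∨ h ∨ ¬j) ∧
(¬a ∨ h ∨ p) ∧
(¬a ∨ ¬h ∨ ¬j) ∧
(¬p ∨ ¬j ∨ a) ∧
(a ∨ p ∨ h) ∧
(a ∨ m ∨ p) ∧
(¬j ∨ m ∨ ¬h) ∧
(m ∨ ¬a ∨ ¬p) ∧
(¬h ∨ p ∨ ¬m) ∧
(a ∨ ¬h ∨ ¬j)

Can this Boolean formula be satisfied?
Yes

Yes, the formula is satisfiable.

One satisfying assignment is: m=False, p=False, h=True, j=False, a=True

Verification: With this assignment, all 20 clauses evaluate to true.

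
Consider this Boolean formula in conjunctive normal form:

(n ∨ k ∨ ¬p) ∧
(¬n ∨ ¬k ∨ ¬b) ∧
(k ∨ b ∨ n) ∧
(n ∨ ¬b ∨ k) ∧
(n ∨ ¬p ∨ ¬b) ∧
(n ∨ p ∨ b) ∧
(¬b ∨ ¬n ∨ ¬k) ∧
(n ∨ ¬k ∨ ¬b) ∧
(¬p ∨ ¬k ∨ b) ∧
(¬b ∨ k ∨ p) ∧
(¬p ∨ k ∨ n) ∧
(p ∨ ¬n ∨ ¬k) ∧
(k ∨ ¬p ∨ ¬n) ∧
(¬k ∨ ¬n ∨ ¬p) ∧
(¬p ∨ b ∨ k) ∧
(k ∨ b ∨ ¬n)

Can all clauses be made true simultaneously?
No

No, the formula is not satisfiable.

No assignment of truth values to the variables can make all 16 clauses true simultaneously.

The formula is UNSAT (unsatisfiable).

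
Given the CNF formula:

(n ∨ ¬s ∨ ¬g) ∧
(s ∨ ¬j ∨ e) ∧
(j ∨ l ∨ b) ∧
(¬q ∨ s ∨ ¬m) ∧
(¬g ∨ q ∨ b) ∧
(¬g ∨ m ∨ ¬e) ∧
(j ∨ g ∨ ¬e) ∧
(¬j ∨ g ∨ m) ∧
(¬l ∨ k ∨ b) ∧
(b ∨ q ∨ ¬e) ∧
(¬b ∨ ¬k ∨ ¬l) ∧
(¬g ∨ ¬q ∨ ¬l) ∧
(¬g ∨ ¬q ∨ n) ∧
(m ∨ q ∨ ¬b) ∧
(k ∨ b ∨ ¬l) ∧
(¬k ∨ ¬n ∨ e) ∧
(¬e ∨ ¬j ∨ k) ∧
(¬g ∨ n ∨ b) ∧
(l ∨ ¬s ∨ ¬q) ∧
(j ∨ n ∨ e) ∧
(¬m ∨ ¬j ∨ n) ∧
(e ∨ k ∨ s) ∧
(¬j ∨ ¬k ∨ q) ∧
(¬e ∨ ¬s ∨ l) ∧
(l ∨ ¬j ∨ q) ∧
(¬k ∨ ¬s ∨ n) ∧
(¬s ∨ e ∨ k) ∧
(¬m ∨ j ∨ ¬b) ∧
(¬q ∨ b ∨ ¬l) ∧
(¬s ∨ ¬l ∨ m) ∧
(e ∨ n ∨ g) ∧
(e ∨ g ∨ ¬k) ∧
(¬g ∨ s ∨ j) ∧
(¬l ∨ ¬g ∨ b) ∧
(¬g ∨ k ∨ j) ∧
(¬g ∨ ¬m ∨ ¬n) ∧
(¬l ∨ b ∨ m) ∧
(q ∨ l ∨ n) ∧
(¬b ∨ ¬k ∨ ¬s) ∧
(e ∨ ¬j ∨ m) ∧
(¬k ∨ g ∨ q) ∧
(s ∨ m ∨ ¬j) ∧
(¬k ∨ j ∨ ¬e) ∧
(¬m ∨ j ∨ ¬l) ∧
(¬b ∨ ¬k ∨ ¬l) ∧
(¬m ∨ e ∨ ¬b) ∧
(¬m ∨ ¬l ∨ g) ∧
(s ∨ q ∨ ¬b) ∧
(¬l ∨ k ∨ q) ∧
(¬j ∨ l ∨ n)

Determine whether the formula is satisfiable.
No

No, the formula is not satisfiable.

No assignment of truth values to the variables can make all 50 clauses true simultaneously.

The formula is UNSAT (unsatisfiable).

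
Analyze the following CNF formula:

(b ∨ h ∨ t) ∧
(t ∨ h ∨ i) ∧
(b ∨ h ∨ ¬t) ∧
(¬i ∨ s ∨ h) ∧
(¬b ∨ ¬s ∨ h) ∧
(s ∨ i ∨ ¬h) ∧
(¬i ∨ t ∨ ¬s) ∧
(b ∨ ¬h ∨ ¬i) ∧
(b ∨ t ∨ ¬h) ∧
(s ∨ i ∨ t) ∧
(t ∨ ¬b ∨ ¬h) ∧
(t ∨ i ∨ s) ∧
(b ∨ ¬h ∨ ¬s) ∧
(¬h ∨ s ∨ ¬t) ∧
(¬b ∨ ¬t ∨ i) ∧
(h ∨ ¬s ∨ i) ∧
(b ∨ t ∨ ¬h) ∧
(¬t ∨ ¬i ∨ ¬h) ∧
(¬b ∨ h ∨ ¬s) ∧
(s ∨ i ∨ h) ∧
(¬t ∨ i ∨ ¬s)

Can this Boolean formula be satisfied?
No

No, the formula is not satisfiable.

No assignment of truth values to the variables can make all 21 clauses true simultaneously.

The formula is UNSAT (unsatisfiable).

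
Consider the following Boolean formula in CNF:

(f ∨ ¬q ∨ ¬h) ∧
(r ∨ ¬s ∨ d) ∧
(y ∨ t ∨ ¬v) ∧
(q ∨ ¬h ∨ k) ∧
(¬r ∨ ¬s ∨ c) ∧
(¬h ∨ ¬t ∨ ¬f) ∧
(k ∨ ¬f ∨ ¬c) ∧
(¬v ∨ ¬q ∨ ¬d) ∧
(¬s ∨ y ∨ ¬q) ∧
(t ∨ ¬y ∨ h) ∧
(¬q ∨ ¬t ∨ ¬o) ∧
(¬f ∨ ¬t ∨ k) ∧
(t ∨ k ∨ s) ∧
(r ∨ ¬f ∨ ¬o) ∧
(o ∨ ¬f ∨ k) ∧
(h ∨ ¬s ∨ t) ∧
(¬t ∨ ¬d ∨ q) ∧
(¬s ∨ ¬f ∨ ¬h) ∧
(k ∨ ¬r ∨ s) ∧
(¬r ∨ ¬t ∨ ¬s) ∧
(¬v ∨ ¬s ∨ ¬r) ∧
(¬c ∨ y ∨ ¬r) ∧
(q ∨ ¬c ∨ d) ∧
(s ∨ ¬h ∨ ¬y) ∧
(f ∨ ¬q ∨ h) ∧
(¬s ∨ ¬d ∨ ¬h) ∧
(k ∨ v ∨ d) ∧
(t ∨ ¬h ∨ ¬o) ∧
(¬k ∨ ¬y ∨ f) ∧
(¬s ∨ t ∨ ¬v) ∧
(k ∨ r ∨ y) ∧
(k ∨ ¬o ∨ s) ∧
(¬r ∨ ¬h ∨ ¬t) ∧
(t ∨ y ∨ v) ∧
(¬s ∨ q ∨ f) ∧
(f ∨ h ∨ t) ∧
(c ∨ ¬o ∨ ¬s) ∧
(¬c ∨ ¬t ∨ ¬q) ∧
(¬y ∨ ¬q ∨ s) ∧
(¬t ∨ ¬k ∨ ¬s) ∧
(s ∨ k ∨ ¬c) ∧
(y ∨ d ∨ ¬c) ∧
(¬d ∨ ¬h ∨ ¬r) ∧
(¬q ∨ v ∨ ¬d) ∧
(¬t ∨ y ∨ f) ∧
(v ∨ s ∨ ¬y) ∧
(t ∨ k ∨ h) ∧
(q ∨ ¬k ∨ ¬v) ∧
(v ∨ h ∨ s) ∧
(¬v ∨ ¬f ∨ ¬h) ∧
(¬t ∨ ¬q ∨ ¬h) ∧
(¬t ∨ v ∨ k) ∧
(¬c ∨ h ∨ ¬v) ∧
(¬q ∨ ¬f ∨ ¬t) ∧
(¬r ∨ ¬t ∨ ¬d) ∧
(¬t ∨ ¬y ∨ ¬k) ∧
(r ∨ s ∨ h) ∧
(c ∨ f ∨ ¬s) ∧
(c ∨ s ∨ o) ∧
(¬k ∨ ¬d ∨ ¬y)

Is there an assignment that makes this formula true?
No

No, the formula is not satisfiable.

No assignment of truth values to the variables can make all 60 clauses true simultaneously.

The formula is UNSAT (unsatisfiable).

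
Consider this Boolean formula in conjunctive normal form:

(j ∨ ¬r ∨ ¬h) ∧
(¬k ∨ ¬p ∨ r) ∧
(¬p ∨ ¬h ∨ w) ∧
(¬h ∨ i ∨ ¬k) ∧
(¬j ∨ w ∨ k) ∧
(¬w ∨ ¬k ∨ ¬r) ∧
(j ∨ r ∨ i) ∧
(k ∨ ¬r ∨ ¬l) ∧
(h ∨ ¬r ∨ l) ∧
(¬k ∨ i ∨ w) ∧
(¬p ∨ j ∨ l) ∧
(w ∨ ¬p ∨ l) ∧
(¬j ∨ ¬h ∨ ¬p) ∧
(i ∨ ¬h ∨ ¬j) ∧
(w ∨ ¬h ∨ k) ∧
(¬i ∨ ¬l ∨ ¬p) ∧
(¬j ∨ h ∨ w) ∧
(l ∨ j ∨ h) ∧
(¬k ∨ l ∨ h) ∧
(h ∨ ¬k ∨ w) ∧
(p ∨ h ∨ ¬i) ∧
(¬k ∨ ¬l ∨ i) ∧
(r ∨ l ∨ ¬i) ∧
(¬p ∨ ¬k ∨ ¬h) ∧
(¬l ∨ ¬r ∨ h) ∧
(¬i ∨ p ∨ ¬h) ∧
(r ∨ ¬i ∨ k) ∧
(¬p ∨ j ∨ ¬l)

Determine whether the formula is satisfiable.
Yes

Yes, the formula is satisfiable.

One satisfying assignment is: r=False, j=True, k=False, i=False, p=False, l=False, h=False, w=True

Verification: With this assignment, all 28 clauses evaluate to true.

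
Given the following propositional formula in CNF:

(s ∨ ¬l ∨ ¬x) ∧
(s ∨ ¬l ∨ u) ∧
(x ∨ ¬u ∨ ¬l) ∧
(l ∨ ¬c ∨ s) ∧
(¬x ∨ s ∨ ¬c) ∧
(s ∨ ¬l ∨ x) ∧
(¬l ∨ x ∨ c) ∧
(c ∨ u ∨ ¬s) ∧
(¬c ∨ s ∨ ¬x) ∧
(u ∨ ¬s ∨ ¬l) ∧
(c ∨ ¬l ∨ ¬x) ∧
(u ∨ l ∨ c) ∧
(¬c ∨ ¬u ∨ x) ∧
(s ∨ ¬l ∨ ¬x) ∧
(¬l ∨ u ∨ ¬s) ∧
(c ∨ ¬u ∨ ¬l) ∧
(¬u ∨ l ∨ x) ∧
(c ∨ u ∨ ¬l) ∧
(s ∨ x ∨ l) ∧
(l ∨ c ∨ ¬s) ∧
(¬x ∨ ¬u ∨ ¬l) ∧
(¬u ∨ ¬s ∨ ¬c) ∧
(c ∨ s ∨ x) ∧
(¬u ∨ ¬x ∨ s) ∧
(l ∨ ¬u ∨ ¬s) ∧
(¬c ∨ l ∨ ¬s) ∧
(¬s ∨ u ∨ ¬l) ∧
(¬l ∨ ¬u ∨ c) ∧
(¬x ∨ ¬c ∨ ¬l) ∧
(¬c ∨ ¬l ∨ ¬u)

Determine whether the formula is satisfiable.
No

No, the formula is not satisfiable.

No assignment of truth values to the variables can make all 30 clauses true simultaneously.

The formula is UNSAT (unsatisfiable).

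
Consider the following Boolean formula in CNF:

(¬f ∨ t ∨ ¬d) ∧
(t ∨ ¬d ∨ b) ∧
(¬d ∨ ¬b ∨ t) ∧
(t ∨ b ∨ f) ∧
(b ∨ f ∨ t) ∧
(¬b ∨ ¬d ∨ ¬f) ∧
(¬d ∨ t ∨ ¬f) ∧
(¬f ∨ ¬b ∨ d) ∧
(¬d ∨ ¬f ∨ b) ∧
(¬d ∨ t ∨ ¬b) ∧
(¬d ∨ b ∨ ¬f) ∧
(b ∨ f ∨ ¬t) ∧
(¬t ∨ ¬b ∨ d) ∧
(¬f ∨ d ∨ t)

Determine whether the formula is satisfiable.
Yes

Yes, the formula is satisfiable.

One satisfying assignment is: t=True, b=False, d=False, f=True

Verification: With this assignment, all 14 clauses evaluate to true.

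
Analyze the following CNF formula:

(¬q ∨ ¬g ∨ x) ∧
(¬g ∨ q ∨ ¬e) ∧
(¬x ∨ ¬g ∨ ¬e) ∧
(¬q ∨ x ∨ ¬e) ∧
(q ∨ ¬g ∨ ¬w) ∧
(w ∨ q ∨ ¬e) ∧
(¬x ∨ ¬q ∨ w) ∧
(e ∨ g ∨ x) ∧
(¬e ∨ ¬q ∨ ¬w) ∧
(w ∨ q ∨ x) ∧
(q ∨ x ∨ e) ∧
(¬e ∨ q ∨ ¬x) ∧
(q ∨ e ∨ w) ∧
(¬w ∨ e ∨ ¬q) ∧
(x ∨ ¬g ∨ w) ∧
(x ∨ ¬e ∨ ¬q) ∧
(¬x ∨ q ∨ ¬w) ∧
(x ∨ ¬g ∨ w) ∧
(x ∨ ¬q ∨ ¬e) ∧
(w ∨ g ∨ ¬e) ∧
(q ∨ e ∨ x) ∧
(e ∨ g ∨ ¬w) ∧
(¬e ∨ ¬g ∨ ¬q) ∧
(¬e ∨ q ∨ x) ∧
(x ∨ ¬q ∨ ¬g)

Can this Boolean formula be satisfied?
No

No, the formula is not satisfiable.

No assignment of truth values to the variables can make all 25 clauses true simultaneously.

The formula is UNSAT (unsatisfiable).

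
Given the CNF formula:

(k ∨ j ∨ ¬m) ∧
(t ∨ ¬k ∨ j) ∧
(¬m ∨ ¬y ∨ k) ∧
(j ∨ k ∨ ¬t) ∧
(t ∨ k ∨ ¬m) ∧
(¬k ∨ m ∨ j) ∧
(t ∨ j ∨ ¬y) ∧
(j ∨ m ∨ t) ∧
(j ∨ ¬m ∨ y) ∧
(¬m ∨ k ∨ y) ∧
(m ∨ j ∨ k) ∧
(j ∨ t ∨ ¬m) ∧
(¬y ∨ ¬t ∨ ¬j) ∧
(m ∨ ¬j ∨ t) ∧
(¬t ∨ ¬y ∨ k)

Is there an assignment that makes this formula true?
Yes

Yes, the formula is satisfiable.

One satisfying assignment is: y=False, j=True, k=False, t=True, m=False

Verification: With this assignment, all 15 clauses evaluate to true.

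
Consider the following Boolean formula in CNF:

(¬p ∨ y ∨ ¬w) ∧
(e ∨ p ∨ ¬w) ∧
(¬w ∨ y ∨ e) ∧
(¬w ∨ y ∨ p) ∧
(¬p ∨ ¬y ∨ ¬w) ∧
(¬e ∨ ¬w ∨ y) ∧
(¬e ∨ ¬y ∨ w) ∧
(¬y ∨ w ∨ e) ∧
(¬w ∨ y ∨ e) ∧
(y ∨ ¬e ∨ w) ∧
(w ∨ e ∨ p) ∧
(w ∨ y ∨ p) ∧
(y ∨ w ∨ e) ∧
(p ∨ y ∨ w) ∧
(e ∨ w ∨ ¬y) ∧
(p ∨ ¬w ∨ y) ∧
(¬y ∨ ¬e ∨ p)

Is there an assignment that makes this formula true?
No

No, the formula is not satisfiable.

No assignment of truth values to the variables can make all 17 clauses true simultaneously.

The formula is UNSAT (unsatisfiable).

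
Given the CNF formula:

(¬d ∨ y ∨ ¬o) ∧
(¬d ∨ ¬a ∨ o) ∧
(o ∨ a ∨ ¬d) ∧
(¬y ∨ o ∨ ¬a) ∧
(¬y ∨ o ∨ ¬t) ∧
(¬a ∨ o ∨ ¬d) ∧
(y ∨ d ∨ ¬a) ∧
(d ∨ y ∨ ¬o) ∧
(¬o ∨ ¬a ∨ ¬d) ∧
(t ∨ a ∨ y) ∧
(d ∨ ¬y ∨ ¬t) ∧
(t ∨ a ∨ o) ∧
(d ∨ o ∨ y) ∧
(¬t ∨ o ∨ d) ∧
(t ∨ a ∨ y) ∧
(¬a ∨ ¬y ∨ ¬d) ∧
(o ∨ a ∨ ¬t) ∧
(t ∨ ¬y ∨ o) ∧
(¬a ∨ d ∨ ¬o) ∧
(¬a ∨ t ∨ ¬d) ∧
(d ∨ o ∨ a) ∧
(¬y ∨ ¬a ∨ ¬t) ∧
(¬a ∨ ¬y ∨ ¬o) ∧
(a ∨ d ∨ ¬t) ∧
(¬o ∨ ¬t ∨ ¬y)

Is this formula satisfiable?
Yes

Yes, the formula is satisfiable.

One satisfying assignment is: t=False, d=False, y=True, o=True, a=False

Verification: With this assignment, all 25 clauses evaluate to true.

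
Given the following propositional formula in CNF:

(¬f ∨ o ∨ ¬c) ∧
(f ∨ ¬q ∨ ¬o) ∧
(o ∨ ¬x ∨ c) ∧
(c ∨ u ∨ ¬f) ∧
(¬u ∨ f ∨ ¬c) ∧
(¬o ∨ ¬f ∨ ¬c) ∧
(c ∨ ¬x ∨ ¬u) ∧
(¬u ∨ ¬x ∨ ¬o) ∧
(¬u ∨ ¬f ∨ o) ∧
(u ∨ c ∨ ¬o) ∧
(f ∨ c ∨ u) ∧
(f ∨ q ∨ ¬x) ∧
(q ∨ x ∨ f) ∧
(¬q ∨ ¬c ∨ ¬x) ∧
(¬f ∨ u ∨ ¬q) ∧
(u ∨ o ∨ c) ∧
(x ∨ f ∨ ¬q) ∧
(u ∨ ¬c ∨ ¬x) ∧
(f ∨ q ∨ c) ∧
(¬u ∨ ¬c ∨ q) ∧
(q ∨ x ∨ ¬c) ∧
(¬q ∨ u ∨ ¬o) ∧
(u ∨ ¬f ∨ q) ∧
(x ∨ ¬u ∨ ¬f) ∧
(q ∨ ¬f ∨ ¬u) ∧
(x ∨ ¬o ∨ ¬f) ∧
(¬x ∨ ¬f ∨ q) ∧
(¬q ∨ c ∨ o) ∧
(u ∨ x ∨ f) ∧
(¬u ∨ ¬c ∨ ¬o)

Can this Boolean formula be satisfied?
No

No, the formula is not satisfiable.

No assignment of truth values to the variables can make all 30 clauses true simultaneously.

The formula is UNSAT (unsatisfiable).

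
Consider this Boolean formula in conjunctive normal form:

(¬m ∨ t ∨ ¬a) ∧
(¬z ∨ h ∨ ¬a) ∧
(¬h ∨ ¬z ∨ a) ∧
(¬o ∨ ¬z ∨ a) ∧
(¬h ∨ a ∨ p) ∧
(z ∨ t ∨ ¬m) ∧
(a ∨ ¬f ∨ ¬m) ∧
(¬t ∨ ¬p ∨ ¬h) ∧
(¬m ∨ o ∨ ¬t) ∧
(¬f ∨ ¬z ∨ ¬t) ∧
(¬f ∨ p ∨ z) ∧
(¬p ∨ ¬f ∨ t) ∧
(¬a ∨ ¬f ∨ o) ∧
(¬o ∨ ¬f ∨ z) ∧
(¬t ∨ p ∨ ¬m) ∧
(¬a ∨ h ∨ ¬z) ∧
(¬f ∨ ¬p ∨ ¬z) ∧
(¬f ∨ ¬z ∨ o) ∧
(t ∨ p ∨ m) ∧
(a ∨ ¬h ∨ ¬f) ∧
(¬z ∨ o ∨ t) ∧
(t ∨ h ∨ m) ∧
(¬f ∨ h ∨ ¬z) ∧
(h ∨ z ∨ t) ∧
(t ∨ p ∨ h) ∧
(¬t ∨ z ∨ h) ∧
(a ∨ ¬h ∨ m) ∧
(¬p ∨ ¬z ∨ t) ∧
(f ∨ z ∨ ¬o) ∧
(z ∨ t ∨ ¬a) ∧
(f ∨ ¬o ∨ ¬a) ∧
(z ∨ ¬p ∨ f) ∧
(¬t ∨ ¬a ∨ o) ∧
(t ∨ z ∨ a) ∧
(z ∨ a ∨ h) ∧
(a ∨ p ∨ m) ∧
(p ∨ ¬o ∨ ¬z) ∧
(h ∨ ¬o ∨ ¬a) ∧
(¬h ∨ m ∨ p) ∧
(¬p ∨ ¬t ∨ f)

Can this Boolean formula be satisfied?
No

No, the formula is not satisfiable.

No assignment of truth values to the variables can make all 40 clauses true simultaneously.

The formula is UNSAT (unsatisfiable).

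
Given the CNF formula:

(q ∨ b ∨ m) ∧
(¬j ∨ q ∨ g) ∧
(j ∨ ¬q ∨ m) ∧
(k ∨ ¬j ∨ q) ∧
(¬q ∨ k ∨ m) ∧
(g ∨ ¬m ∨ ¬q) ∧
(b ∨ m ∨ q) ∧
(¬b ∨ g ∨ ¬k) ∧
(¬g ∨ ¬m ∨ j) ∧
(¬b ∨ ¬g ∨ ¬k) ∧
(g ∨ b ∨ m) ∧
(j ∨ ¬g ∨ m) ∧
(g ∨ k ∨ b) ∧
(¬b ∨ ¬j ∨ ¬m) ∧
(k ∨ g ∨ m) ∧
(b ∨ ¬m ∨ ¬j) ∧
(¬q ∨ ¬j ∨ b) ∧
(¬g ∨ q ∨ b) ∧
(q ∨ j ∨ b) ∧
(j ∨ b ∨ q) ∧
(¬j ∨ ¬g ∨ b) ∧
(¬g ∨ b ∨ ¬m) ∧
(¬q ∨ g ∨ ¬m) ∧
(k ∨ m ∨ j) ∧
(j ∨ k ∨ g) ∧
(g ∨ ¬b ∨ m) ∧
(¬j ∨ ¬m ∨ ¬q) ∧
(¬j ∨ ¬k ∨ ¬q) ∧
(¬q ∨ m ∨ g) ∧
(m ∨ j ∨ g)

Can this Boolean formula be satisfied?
No

No, the formula is not satisfiable.

No assignment of truth values to the variables can make all 30 clauses true simultaneously.

The formula is UNSAT (unsatisfiable).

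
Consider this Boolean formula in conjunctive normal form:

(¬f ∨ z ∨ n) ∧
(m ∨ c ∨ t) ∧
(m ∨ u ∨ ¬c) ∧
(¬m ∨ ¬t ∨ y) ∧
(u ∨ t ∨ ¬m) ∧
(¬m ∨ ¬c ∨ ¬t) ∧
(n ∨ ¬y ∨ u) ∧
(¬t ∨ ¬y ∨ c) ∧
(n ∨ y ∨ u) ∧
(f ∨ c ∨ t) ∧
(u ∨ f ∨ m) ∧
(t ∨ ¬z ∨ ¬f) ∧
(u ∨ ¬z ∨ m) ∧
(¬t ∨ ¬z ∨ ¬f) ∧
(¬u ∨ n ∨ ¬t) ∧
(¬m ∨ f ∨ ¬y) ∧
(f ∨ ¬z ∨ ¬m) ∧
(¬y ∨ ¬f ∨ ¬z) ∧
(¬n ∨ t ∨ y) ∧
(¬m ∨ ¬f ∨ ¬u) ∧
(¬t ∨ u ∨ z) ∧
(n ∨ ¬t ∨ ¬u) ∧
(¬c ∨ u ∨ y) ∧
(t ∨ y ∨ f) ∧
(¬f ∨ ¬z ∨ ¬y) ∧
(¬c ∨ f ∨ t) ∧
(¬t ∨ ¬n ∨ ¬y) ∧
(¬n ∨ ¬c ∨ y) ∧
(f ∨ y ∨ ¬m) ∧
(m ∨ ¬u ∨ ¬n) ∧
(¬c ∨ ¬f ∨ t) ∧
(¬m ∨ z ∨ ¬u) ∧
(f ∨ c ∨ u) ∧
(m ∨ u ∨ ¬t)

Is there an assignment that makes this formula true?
No

No, the formula is not satisfiable.

No assignment of truth values to the variables can make all 34 clauses true simultaneously.

The formula is UNSAT (unsatisfiable).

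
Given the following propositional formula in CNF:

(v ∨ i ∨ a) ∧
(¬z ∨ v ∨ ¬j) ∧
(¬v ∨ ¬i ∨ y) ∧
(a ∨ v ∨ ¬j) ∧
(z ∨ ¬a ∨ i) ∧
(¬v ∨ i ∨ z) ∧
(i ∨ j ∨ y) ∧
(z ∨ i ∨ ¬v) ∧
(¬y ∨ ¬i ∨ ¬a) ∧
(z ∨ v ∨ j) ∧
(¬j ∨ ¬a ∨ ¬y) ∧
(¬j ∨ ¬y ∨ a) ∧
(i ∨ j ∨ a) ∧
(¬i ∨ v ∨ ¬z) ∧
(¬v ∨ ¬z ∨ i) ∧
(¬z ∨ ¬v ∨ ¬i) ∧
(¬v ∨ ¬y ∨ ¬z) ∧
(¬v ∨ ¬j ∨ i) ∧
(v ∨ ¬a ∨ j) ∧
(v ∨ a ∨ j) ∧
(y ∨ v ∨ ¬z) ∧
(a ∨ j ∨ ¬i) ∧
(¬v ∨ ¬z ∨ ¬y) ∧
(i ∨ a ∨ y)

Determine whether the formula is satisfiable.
Yes

Yes, the formula is satisfiable.

One satisfying assignment is: y=False, j=True, z=False, a=True, i=True, v=False

Verification: With this assignment, all 24 clauses evaluate to true.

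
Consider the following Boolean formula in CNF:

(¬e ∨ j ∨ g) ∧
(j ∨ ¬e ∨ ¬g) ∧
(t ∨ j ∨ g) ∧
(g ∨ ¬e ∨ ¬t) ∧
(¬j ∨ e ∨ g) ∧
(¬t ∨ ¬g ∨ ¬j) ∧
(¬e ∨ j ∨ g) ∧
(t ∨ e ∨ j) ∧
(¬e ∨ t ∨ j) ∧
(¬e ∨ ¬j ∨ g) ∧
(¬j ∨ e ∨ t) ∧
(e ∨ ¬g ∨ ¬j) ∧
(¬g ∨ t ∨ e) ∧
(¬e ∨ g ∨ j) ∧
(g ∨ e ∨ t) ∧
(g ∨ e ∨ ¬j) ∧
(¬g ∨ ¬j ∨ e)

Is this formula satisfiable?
Yes

Yes, the formula is satisfiable.

One satisfying assignment is: t=False, j=True, e=True, g=True

Verification: With this assignment, all 17 clauses evaluate to true.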